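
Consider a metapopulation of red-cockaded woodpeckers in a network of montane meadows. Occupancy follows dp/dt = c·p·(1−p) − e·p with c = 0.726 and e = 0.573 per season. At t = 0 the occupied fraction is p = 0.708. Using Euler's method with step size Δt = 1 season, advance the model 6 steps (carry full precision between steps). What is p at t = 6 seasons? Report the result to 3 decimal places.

Update rule: p ← p + [c·p·(1−p) − e·p]·Δt with Δt = 1.
p: 0.70800 → 0.45241  (Δp = -0.25559)
p: 0.45241 → 0.37303  (Δp = -0.07937)
p: 0.37303 → 0.32908  (Δp = -0.04395)
p: 0.32908 → 0.30081  (Δp = -0.02827)
p: 0.30081 → 0.28114  (Δp = -0.01967)
p: 0.28114 → 0.26677  (Δp = -0.01437)

0.267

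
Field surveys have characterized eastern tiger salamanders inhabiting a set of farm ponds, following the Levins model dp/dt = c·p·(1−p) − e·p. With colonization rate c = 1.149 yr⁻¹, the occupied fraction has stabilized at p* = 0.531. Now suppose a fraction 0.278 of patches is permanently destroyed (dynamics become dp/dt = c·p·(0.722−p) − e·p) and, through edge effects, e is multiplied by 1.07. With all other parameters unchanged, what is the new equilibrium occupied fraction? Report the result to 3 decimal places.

Balance c(1−p*) = e gives e = 1.149×(1 − 0.53100) = 0.53888.
New p* = 0.722 − e/c = 0.722 − 0.57660/1.14900 = 0.22017.

0.220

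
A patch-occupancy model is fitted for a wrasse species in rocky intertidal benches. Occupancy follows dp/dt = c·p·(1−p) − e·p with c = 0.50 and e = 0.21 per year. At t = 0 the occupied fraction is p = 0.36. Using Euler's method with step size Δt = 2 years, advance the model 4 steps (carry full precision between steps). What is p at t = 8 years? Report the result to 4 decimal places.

0.5619

Update rule: p ← p + [c·p·(1−p) − e·p]·Δt with Δt = 2.
t = 2: p = 0.36000 + (+0.07920) = 0.43920
t = 4: p = 0.43920 + (+0.06184) = 0.50104
t = 6: p = 0.50104 + (+0.03956) = 0.54060
t = 8: p = 0.54060 + (+0.02130) = 0.56190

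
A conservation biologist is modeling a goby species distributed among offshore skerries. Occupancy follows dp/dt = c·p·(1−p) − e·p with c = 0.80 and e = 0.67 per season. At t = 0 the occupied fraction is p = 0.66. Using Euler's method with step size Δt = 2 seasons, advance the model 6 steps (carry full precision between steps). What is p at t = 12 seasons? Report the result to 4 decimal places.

Update rule: p ← p + [c·p·(1−p) − e·p]·Δt with Δt = 2.
step 1: Δp = -0.52536, p = 0.13464
step 2: Δp = +0.00600, p = 0.14064
step 3: Δp = +0.00492, p = 0.14556
step 4: Δp = +0.00395, p = 0.14951
step 5: Δp = +0.00311, p = 0.15261
step 6: Δp = +0.00241, p = 0.15503

0.1550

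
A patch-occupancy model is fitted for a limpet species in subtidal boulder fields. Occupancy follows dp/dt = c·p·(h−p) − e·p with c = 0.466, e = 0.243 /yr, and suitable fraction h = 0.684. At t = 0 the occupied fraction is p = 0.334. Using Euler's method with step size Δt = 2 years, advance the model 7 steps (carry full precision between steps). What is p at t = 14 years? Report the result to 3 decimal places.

Update rule: p ← p + [c·p·(h−p) − e·p]·Δt with Δt = 2.
step 1: Δp = -0.05337, p = 0.28063
step 2: Δp = -0.03088, p = 0.24974
step 3: Δp = -0.02030, p = 0.22945
step 4: Δp = -0.01431, p = 0.21514
step 5: Δp = -0.01055, p = 0.20459
step 6: Δp = -0.00802, p = 0.19657
step 7: Δp = -0.00624, p = 0.19034

0.190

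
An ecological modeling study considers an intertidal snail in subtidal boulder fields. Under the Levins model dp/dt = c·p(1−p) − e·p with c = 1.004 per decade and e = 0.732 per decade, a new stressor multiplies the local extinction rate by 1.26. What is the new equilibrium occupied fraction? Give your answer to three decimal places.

0.081

Before: p* = 1 − 0.732/1.004 = 0.2709.
After the change, c = 1.004, e = 0.92232, so p* = 1 − 0.92232/1.004 = 0.0814.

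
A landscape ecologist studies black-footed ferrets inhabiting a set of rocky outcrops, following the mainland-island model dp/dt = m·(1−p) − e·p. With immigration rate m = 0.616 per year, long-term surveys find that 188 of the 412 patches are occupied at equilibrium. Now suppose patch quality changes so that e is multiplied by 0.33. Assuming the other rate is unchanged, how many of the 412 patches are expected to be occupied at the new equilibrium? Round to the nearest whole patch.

296

Observed p* = 188/412 = 0.45631.
Balance m(1−p*) = e·p* gives e = m(1−p*)/p* = 0.616×0.54369/0.45631 = 0.73396.
New p* = m/(m+e) = 0.61600/(0.61600+0.24221) = 0.71777.
Expected occupied = 412 × 0.71777 = 295.72 ≈ 296.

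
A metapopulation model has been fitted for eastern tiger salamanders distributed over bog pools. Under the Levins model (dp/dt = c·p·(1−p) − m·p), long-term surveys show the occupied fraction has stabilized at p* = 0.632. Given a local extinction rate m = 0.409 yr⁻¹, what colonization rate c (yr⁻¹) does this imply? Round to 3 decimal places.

At equilibrium c(1−p*) = m, so c = m/(1−p*).
c = 0.409/(1 − 0.632) = 0.409/0.3680 = 1.1114.

1.111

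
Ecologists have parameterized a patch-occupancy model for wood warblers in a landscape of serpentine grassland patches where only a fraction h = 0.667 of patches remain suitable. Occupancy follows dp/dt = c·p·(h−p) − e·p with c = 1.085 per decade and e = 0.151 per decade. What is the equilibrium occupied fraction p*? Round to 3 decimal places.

0.528

Setting dp/dt = 0 and dividing by p* gives c·(h−p*) = e.
So p* = h − e/c = 0.667 − 0.151/1.085 = 0.667 − 0.1392 = 0.5278.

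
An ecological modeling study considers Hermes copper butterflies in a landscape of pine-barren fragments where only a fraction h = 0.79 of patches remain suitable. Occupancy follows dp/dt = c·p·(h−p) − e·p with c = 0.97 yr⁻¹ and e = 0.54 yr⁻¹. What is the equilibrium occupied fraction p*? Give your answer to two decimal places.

0.23

Setting dp/dt = 0 and dividing by p* gives c·(h−p*) = e.
So p* = h − e/c = 0.79 − 0.54/0.97 = 0.79 − 0.5567 = 0.2333.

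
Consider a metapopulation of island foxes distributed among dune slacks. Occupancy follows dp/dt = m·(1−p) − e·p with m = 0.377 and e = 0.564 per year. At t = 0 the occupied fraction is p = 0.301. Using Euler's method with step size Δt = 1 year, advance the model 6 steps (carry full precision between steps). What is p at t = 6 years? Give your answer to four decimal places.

Update rule: p ← p + [m·(1−p) − e·p]·Δt with Δt = 1.
p: 0.30100 → 0.39476  (Δp = +0.09376)
p: 0.39476 → 0.40029  (Δp = +0.00553)
p: 0.40029 → 0.40062  (Δp = +0.00033)
p: 0.40062 → 0.40064  (Δp = +0.00002)
p: 0.40064 → 0.40064  (Δp = +0.00000)
p: 0.40064 → 0.40064  (Δp = +0.00000)

0.4006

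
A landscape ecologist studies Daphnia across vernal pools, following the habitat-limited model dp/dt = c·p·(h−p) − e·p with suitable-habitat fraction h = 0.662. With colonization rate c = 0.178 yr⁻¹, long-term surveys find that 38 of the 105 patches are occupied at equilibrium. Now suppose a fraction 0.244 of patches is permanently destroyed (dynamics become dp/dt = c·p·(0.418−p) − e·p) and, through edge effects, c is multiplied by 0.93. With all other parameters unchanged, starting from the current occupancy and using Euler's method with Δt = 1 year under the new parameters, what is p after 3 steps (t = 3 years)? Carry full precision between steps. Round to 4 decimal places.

0.3186

Observed p* = 38/105 = 0.36190.
Balance c(h−p*) = e gives e = 0.178×(0.662 − 0.36190) = 0.05342.
Starting from p₀ = 0.36190; update p ← p + (dp/dt)·Δt with the new parameters.
t = 1: p = 0.36190 + (-0.01597) = 0.34593
t = 2: p = 0.34593 + (-0.01435) = 0.33158
t = 3: p = 0.33158 + (-0.01297) = 0.31861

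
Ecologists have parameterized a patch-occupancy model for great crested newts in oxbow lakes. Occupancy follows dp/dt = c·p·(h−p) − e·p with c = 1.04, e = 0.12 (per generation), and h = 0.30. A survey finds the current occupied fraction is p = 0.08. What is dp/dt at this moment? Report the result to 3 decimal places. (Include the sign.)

Colonization term: c·p·(h−p) = 1.04×0.08×0.2200 = 0.01830.
Extinction term: e·p = 0.00960.
dp/dt = 0.01830 − 0.00960 = 0.00870.

0.009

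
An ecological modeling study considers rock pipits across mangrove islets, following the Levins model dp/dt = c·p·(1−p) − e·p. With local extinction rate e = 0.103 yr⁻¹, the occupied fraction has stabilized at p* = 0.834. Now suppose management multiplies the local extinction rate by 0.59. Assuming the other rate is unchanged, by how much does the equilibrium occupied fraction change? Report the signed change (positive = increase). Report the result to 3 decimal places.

Balance c(1−p*) = e gives c = e/(1 − 0.83400) = 0.103/0.16600 = 0.62048.
New p* = 1 − e/c = 1 − 0.06077/0.62048 = 0.90206.
Δp* = 0.90206 − 0.83400 = +0.06806.

0.068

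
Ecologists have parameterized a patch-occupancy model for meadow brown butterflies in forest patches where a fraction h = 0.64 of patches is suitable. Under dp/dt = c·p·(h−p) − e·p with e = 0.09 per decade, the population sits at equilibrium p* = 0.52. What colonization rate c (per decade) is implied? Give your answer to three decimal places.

0.750

At equilibrium c(h−p*) = e, so c = e/(h−p*).
c = 0.09/(0.64 − 0.52) = 0.09/0.1200 = 0.7500.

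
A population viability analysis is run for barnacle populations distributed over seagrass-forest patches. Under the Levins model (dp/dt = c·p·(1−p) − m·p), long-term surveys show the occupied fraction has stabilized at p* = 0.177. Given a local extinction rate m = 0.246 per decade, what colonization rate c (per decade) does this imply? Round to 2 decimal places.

0.30

At equilibrium c(1−p*) = m, so c = m/(1−p*).
c = 0.246/(1 − 0.177) = 0.246/0.8230 = 0.2989.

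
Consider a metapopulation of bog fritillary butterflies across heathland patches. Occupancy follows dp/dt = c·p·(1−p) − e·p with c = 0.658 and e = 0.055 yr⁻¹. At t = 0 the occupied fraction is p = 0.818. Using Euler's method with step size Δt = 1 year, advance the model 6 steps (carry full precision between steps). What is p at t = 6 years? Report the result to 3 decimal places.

0.916

Update rule: p ← p + [c·p·(1−p) − e·p]·Δt with Δt = 1.
p: 0.81800 → 0.87097  (Δp = +0.05297)
p: 0.87097 → 0.89701  (Δp = +0.02604)
p: 0.89701 → 0.90846  (Δp = +0.01145)
p: 0.90846 → 0.91322  (Δp = +0.00475)
p: 0.91322 → 0.91514  (Δp = +0.00192)
p: 0.91514 → 0.91591  (Δp = +0.00077)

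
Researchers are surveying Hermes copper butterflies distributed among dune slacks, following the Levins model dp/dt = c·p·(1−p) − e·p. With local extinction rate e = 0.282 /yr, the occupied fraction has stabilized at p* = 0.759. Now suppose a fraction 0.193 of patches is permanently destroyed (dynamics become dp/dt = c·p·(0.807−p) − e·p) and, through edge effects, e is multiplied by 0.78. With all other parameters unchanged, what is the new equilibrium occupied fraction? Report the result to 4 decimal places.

Balance c(1−p*) = e gives c = e/(1 − 0.75900) = 0.282/0.24100 = 1.17012.
New p* = 0.807 − e/c = 0.807 − 0.21996/1.17012 = 0.61902.

0.6190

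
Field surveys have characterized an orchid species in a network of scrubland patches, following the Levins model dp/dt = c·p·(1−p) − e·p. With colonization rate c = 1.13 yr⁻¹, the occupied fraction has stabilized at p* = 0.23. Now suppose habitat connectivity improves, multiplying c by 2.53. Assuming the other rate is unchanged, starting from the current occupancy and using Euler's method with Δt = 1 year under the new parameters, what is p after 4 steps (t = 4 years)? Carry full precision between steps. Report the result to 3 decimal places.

Balance c(1−p*) = e gives e = 1.13×(1 − 0.23000) = 0.87010.
Starting from p₀ = 0.23000; update p ← p + (dp/dt)·Δt with the new parameters.
p: 0.23000 → 0.53619  (Δp = +0.30619)
p: 0.53619 → 0.78063  (Δp = +0.24444)
p: 0.78063 → 0.59098  (Δp = -0.18965)
p: 0.59098 → 0.76783  (Δp = +0.17685)

0.768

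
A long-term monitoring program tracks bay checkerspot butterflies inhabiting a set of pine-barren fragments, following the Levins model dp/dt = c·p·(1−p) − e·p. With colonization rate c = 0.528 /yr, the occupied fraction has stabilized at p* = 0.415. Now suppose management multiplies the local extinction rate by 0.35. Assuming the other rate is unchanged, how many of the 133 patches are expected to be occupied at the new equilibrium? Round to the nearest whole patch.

Balance c(1−p*) = e gives e = 0.528×(1 − 0.41500) = 0.30888.
New p* = 1 − e/c = 1 − 0.10811/0.52800 = 0.79525.
Expected occupied = 133 × 0.79525 = 105.77 ≈ 106.

106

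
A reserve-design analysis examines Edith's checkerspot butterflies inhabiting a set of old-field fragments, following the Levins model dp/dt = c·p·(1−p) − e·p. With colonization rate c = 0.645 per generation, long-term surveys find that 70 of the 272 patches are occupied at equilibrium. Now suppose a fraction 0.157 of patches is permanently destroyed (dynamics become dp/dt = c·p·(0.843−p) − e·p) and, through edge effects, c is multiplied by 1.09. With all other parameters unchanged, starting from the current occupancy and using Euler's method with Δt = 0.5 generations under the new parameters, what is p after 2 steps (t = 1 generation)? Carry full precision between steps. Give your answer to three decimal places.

0.241

Observed p* = 70/272 = 0.25735.
Balance c(1−p*) = e gives e = 0.645×(1 − 0.25735) = 0.47901.
Starting from p₀ = 0.25735; update p ← p + (dp/dt)·Δt with the new parameters.
step 1: Δp = -0.00866, p = 0.24870
step 2: Δp = -0.00761, p = 0.24109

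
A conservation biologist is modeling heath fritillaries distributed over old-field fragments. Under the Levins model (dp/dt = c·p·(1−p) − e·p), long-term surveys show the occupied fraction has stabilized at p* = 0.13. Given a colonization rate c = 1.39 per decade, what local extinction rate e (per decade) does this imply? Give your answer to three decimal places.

1.209

At equilibrium c(1−p*) = e.
e = 1.39 × (1 − 0.13) = 1.39 × 0.8700 = 1.2093.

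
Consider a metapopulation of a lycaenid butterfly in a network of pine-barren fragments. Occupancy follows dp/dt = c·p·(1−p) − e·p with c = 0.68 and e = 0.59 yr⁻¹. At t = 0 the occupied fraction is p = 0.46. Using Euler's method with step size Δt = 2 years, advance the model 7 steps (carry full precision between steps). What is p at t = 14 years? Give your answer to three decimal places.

0.152

Update rule: p ← p + [c·p·(1−p) − e·p]·Δt with Δt = 2.
p: 0.46000 → 0.25502  (Δp = -0.20498)
p: 0.25502 → 0.21248  (Δp = -0.04255)
p: 0.21248 → 0.18932  (Δp = -0.02315)
p: 0.18932 → 0.17466  (Δp = -0.01467)
p: 0.17466 → 0.16461  (Δp = -0.01005)
p: 0.16461 → 0.15739  (Δp = -0.00722)
p: 0.15739 → 0.15203  (Δp = -0.00536)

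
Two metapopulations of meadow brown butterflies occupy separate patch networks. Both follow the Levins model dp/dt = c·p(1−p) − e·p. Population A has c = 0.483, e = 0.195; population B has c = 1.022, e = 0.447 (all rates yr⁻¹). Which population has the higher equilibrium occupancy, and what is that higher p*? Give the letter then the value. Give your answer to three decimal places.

A: p*_A = 1 − 0.195/0.483 = 0.5963.
B: p*_B = 1 − 0.447/1.022 = 0.5626.
A is higher at 0.5963.

A, 0.596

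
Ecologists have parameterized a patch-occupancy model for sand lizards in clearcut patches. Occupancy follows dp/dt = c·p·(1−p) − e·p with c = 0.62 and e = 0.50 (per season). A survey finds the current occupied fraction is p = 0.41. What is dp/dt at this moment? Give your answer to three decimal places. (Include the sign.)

Colonization term: c·p·(1−p) = 0.62×0.41×0.5900 = 0.14998.
Extinction term: e·p = 0.20500.
dp/dt = 0.14998 − 0.20500 = -0.05502.

-0.055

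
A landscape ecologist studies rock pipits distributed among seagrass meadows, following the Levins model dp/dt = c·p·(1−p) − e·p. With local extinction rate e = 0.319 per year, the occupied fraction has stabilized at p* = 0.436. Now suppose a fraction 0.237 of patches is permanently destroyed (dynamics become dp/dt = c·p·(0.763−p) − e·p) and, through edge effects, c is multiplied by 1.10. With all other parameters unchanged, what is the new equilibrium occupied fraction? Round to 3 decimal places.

0.250

Balance c(1−p*) = e gives c = e/(1 − 0.43600) = 0.319/0.56400 = 0.56560.
New p* = 0.763 − e/c = 0.763 − 0.31900/0.62216 = 0.25027.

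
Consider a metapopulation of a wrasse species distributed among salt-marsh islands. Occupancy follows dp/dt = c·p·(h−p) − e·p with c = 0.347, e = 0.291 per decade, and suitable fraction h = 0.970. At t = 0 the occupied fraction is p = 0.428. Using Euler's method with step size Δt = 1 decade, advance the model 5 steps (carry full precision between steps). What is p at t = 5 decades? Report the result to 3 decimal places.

Update rule: p ← p + [c·p·(h−p) − e·p]·Δt with Δt = 1.
step 1: Δp = -0.04405, p = 0.38395
step 2: Δp = -0.03365, p = 0.35030
step 3: Δp = -0.02661, p = 0.32369
step 4: Δp = -0.02160, p = 0.30209
step 5: Δp = -0.01789, p = 0.28419

0.284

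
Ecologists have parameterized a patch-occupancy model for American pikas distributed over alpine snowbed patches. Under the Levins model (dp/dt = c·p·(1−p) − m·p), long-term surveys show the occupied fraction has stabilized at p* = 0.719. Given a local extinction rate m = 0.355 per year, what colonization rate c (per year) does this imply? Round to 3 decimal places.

At equilibrium c(1−p*) = m, so c = m/(1−p*).
c = 0.355/(1 − 0.719) = 0.355/0.2810 = 1.2633.

1.263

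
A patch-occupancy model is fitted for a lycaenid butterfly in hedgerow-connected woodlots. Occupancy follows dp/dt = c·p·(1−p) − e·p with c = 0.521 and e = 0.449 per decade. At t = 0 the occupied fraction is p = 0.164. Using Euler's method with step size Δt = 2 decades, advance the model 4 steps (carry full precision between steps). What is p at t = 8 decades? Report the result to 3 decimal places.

Update rule: p ← p + [c·p·(1−p) − e·p]·Δt with Δt = 2.
p: 0.16400 → 0.15959  (Δp = -0.00441)
p: 0.15959 → 0.15603  (Δp = -0.00356)
p: 0.15603 → 0.15313  (Δp = -0.00290)
p: 0.15313 → 0.15075  (Δp = -0.00238)

0.151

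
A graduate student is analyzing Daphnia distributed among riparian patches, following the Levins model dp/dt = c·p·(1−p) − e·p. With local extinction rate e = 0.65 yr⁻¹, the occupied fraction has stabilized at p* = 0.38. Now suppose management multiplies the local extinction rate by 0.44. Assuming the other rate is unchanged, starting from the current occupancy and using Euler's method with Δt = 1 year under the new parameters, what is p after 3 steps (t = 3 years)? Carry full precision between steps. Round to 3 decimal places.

0.695

Balance c(1−p*) = e gives c = e/(1 − 0.38000) = 0.65/0.62000 = 1.04839.
Starting from p₀ = 0.38000; update p ← p + (dp/dt)·Δt with the new parameters.
t = 1: p = 0.38000 + (+0.13832) = 0.51832
t = 2: p = 0.51832 + (+0.11351) = 0.63183
t = 3: p = 0.63183 + (+0.06318) = 0.69500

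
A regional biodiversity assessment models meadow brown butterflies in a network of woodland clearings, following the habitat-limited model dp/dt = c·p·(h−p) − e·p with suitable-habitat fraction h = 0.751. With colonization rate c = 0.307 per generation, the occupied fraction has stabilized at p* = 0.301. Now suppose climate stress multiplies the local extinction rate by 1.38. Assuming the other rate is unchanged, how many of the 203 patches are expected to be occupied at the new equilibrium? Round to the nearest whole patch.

26

Balance c(h−p*) = e gives e = 0.307×(0.751 − 0.30100) = 0.13815.
New p* = 0.751 − e/c = 0.751 − 0.19065/0.30700 = 0.12999.
Expected occupied = 203 × 0.12999 = 26.39 ≈ 26.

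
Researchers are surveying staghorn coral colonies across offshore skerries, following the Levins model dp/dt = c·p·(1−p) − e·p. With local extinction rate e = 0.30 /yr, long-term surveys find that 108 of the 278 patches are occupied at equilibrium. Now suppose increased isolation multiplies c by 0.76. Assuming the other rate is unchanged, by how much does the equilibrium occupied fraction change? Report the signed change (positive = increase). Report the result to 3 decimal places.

-0.193

Observed p* = 108/278 = 0.38849.
Balance c(1−p*) = e gives c = e/(1 − 0.38849) = 0.30/0.61151 = 0.49059.
New p* = 1 − e/c = 1 − 0.30000/0.37285 = 0.19539.
Δp* = 0.19539 − 0.38849 = -0.19310.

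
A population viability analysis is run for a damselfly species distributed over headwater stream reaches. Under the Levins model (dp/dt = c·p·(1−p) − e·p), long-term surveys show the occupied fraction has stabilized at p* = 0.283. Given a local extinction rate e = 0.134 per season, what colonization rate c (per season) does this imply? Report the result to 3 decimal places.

At equilibrium c(1−p*) = e, so c = e/(1−p*).
c = 0.134/(1 − 0.283) = 0.134/0.7170 = 0.1869.

0.187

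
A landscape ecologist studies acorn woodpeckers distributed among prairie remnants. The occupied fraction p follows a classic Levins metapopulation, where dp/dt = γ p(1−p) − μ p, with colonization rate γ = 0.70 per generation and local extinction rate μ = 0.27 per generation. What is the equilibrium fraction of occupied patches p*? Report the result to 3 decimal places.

0.614

Setting dp/dt = 0 and dividing through by p* gives γ·(1−p*) = μ.
So p* = 1 − μ/γ = 1 − 0.27/0.70 = 1 − 0.3857 = 0.6143.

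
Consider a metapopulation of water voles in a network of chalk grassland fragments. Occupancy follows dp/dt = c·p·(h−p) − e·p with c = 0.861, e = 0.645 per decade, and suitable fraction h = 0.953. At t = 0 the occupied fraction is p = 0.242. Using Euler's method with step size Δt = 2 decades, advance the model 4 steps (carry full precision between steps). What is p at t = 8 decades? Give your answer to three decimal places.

0.209

Update rule: p ← p + [c·p·(h−p) − e·p]·Δt with Δt = 2.
  1  |  dp/dt·Δt = -0.015889  |  p_1 = 0.226111
  2  |  dp/dt·Δt = -0.008659  |  p_2 = 0.217451
  3  |  dp/dt·Δt = -0.005085  |  p_3 = 0.212366
  4  |  dp/dt·Δt = -0.003107  |  p_4 = 0.209260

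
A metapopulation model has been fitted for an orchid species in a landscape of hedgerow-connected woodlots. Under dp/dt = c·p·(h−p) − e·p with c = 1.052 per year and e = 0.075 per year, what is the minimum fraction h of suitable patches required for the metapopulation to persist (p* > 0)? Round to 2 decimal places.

p* = h − e/c is positive only when h > e/c.
h_min = e/c = 0.075/1.052 = 0.0713.

0.07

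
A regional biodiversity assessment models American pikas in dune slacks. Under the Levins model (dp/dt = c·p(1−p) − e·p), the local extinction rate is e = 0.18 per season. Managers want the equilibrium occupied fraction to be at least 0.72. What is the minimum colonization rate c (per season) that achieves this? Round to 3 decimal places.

0.643

p* = 1 − e/c ≥ 0.72 requires e/c ≤ 0.2800, i.e. c ≥ e/0.2800.
c_min = 0.18/0.2800 = 0.6429.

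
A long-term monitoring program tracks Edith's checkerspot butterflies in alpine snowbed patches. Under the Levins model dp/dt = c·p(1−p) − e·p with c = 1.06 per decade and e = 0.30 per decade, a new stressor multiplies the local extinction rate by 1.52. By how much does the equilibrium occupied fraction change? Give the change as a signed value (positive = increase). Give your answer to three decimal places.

-0.147

Before: p* = 1 − 0.30/1.06 = 0.7170.
After the change, c = 1.06, e = 0.456, so p* = 1 − 0.456/1.06 = 0.5698.
Δp* = 0.5698 − 0.7170 = -0.1472.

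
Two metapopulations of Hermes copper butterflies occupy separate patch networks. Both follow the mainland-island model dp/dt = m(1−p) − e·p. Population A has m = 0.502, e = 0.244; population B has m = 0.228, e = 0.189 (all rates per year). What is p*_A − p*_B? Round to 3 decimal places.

A: p*_A = m/(m+e) = 0.502/0.7460 = 0.6729.
B: p*_B = 0.228/0.4170 = 0.5468.
p*_A − p*_B = 0.6729 − 0.5468 = 0.1262.

0.126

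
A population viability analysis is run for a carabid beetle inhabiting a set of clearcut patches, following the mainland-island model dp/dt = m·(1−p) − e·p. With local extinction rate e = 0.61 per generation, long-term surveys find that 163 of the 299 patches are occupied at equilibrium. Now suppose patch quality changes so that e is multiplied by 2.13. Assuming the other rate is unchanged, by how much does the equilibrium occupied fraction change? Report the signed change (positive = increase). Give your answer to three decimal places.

-0.185

Observed p* = 163/299 = 0.54515.
Balance m(1−p*) = e·p* gives m = e·p*/(1−p*) = 0.61×0.54515/0.45485 = 0.73110.
New p* = m/(m+e) = 0.73110/(0.73110+1.29930) = 0.36008.
Δp* = 0.36008 − 0.54515 = -0.18507.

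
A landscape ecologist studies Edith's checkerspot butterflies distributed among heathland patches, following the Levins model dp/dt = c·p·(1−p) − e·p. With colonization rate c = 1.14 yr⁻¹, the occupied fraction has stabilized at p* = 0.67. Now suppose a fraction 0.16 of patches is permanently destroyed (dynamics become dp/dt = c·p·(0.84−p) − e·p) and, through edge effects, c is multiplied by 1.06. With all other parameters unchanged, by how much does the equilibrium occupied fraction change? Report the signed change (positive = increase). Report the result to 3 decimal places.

-0.141

Balance c(1−p*) = e gives e = 1.14×(1 − 0.67000) = 0.37620.
New p* = 0.84 − e/c = 0.84 − 0.37620/1.20840 = 0.52868.
Δp* = 0.52868 − 0.67000 = -0.14132.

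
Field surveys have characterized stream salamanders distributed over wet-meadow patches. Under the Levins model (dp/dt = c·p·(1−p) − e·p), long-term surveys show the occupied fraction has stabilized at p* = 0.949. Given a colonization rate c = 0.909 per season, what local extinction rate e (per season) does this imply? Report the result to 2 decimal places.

At equilibrium c(1−p*) = e.
e = 0.909 × (1 − 0.949) = 0.909 × 0.0510 = 0.0464.

0.05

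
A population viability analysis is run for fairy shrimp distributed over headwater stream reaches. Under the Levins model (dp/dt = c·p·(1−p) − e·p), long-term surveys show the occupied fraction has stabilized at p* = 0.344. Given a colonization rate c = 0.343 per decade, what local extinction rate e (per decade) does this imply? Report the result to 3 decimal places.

At equilibrium c(1−p*) = e.
e = 0.343 × (1 − 0.344) = 0.343 × 0.6560 = 0.2250.

0.225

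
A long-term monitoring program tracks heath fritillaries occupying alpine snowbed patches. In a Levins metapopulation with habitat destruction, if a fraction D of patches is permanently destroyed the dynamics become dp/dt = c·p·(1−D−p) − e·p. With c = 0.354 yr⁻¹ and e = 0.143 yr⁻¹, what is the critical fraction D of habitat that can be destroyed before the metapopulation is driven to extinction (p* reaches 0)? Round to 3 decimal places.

The nontrivial equilibrium is p* = (1−D) − e/c; extinction occurs when this hits zero.
So D_crit = 1 − e/c = 1 − 0.143/0.354 = 1 − 0.4040 = 0.5960.
This equals the undisturbed p*, a classic result of Lande's extension.

0.596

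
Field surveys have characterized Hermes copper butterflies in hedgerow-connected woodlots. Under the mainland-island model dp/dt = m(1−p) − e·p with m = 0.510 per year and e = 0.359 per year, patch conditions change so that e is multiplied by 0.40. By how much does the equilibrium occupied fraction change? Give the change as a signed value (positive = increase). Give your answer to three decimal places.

Before: p* = 0.510/(0.510+0.359) = 0.5869.
After: m = 0.51, e = 0.1436; p* = 0.51/0.6536 = 0.7803.
Δp* = 0.7803 − 0.5869 = +0.1934.

0.193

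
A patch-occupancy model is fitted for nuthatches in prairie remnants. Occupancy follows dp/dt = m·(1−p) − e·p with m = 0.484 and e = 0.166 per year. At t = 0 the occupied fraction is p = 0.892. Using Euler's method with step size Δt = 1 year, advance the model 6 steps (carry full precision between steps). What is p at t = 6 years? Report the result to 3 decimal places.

Update rule: p ← p + [m·(1−p) − e·p]·Δt with Δt = 1.
  1  |  dp/dt·Δt = -0.095800  |  p_1 = 0.796200
  2  |  dp/dt·Δt = -0.033530  |  p_2 = 0.762670
  3  |  dp/dt·Δt = -0.011735  |  p_3 = 0.750934
  4  |  dp/dt·Δt = -0.004107  |  p_4 = 0.746827
  5  |  dp/dt·Δt = -0.001438  |  p_5 = 0.745389
  6  |  dp/dt·Δt = -0.000503  |  p_6 = 0.744886

0.745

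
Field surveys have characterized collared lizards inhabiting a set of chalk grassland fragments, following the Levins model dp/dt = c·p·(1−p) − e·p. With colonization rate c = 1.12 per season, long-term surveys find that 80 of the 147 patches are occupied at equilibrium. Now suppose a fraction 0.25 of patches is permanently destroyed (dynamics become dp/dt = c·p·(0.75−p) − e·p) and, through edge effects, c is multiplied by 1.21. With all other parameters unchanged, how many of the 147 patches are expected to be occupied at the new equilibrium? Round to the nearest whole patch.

Observed p* = 80/147 = 0.54422.
Balance c(1−p*) = e gives e = 1.12×(1 − 0.54422) = 0.51047.
New p* = 0.75 − e/c = 0.75 − 0.51047/1.35520 = 0.37332.
Expected occupied = 147 × 0.37332 = 54.88 ≈ 55.

55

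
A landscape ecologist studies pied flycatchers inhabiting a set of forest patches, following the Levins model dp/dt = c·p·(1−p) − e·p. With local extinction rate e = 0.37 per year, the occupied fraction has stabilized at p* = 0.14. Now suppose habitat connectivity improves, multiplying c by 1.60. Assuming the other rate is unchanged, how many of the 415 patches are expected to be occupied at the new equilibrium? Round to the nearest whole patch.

192

Balance c(1−p*) = e gives c = e/(1 − 0.14000) = 0.37/0.86000 = 0.43023.
New p* = 1 − e/c = 1 − 0.37000/0.68837 = 0.46250.
Expected occupied = 415 × 0.46250 = 191.94 ≈ 192.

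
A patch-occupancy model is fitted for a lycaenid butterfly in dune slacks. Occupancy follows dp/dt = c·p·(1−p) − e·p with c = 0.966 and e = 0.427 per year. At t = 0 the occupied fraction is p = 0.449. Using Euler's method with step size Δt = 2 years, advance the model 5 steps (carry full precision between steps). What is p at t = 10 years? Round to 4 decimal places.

0.5580

Update rule: p ← p + [c·p·(1−p) − e·p]·Δt with Δt = 2.
  1  |  dp/dt·Δt = +0.094529  |  p_1 = 0.543529
  2  |  dp/dt·Δt = +0.015166  |  p_2 = 0.558695
  3  |  dp/dt·Δt = -0.000781  |  p_3 = 0.557914
  4  |  dp/dt·Δt = +0.000062  |  p_4 = 0.557975
  5  |  dp/dt·Δt = -0.000005  |  p_5 = 0.557971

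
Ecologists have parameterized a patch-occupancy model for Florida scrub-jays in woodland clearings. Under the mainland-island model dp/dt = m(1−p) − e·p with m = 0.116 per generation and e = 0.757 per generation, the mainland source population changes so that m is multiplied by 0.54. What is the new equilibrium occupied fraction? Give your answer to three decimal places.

0.076

Before: p* = 0.116/(0.116+0.757) = 0.1329.
After: m = 0.06264, e = 0.757; p* = 0.06264/0.8196 = 0.0764.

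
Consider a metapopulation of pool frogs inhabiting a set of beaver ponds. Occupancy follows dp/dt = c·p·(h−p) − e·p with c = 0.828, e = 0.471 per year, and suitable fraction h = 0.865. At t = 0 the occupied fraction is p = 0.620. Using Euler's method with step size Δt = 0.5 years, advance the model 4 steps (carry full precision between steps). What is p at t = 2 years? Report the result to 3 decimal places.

0.418

Update rule: p ← p + [c·p·(h−p) − e·p]·Δt with Δt = 0.5.
  1  |  dp/dt·Δt = -0.083123  |  p_1 = 0.536877
  2  |  dp/dt·Δt = -0.053503  |  p_2 = 0.483373
  3  |  dp/dt·Δt = -0.037465  |  p_3 = 0.445909
  4  |  dp/dt·Δt = -0.027645  |  p_4 = 0.418264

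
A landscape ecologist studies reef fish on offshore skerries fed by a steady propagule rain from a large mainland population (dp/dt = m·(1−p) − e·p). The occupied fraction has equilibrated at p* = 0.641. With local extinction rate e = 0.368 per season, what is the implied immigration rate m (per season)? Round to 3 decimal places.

At equilibrium m(1−p*) = e·p*, so m = e·p*/(1−p*).
m = 0.368 × 0.641 / 0.3590 = 0.2359/0.3590 = 0.6571.

0.657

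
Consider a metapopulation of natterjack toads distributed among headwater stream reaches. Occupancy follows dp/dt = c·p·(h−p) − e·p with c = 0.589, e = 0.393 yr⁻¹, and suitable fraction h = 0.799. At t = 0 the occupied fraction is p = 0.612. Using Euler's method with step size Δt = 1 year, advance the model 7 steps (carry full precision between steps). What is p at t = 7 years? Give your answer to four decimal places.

Update rule: p ← p + [c·p·(h−p) − e·p]·Δt with Δt = 1.
step 1: Δp = -0.17311, p = 0.43889
step 2: Δp = -0.07939, p = 0.35950
step 3: Δp = -0.04822, p = 0.31128
step 4: Δp = -0.03291, p = 0.27837
step 5: Δp = -0.02404, p = 0.25433
step 6: Δp = -0.01836, p = 0.23597
step 7: Δp = -0.01448, p = 0.22149

0.2215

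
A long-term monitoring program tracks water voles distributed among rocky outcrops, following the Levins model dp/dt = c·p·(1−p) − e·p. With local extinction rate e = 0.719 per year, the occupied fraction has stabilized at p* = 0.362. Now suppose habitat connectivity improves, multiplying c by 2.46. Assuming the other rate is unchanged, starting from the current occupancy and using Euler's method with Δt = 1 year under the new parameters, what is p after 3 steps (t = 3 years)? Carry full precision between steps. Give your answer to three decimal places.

0.742

Balance c(1−p*) = e gives c = e/(1 − 0.36200) = 0.719/0.63800 = 1.12696.
Starting from p₀ = 0.36200; update p ← p + (dp/dt)·Δt with the new parameters.
  1  |  dp/dt·Δt = +0.380006  |  p_1 = 0.742006
  2  |  dp/dt·Δt = -0.002788  |  p_2 = 0.739218
  3  |  dp/dt·Δt = +0.002936  |  p_3 = 0.742154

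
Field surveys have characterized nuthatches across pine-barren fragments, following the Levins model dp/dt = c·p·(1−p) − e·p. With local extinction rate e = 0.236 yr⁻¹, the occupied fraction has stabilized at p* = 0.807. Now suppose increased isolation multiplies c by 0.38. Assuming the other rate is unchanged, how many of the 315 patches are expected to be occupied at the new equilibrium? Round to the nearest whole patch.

155

Balance c(1−p*) = e gives c = e/(1 − 0.80700) = 0.236/0.19300 = 1.22280.
New p* = 1 − e/c = 1 − 0.23600/0.46466 = 0.49210.
Expected occupied = 315 × 0.49210 = 155.01 ≈ 155.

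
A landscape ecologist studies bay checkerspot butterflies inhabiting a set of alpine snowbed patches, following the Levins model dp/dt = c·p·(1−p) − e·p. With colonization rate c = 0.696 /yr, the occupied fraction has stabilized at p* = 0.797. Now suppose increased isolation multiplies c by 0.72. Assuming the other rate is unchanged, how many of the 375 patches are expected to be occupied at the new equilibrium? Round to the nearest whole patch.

Balance c(1−p*) = e gives e = 0.696×(1 − 0.79700) = 0.14129.
New p* = 1 − e/c = 1 − 0.14129/0.50112 = 0.71805.
Expected occupied = 375 × 0.71805 = 269.27 ≈ 269.

269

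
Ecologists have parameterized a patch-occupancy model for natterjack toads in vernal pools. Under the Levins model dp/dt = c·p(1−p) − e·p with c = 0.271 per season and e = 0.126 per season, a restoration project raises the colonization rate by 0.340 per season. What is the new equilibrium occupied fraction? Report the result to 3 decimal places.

0.794

Before: p* = 1 − 0.126/0.271 = 0.5351.
After the change, c = 0.611, e = 0.126, so p* = 1 − 0.126/0.611 = 0.7938.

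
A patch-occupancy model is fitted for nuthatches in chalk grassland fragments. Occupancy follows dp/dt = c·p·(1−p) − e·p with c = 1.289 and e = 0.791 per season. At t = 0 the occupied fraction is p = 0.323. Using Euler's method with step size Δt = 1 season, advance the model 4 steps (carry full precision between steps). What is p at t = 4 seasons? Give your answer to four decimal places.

0.3808

Update rule: p ← p + [c·p·(1−p) − e·p]·Δt with Δt = 1.
  1  |  dp/dt·Δt = +0.026374  |  p_1 = 0.349374
  2  |  dp/dt·Δt = +0.016650  |  p_2 = 0.366024
  3  |  dp/dt·Δt = +0.009588  |  p_3 = 0.375612
  4  |  dp/dt·Δt = +0.005197  |  p_4 = 0.380809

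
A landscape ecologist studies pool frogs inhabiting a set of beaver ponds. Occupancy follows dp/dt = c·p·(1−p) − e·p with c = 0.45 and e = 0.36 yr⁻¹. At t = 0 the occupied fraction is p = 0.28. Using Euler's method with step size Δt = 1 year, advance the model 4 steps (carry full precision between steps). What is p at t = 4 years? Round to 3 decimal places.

Update rule: p ← p + [c·p·(1−p) − e·p]·Δt with Δt = 1.
t = 1: p = 0.28000 + (-0.01008) = 0.26992
t = 2: p = 0.26992 + (-0.00849) = 0.26143
t = 3: p = 0.26143 + (-0.00723) = 0.25420
t = 4: p = 0.25420 + (-0.00620) = 0.24800

0.248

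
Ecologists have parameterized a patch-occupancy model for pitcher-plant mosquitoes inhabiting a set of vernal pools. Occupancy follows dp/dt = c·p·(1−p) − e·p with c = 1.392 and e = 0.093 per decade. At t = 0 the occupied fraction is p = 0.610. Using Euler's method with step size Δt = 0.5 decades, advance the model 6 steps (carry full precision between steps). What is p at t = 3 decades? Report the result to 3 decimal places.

0.931

Update rule: p ← p + [c·p·(1−p) − e·p]·Δt with Δt = 0.5.
t = 0.5: p = 0.61000 + (+0.13721) = 0.74721
t = 1: p = 0.74721 + (+0.09672) = 0.84393
t = 1.5: p = 0.84393 + (+0.05243) = 0.89636
t = 2: p = 0.89636 + (+0.02298) = 0.91934
t = 2.5: p = 0.91934 + (+0.00886) = 0.92820
t = 3: p = 0.92820 + (+0.00322) = 0.93142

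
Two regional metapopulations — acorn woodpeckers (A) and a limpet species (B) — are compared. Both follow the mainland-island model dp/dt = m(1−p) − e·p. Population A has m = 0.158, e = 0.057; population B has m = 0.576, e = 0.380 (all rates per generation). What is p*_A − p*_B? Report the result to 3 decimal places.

0.132

A: p*_A = m/(m+e) = 0.158/0.2150 = 0.7349.
B: p*_B = 0.576/0.9560 = 0.6025.
p*_A − p*_B = 0.7349 − 0.6025 = 0.1324.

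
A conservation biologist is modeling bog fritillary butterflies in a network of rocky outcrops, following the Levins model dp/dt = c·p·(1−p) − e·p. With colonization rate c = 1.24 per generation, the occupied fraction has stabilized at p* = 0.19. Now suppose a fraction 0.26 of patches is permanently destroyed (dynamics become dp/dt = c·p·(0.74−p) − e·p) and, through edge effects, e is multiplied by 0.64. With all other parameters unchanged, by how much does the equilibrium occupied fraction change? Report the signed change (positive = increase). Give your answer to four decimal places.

Balance c(1−p*) = e gives e = 1.24×(1 − 0.19000) = 1.00440.
New p* = 0.74 − e/c = 0.74 − 0.64282/1.24000 = 0.22160.
Δp* = 0.22160 − 0.19000 = +0.03160.

0.0316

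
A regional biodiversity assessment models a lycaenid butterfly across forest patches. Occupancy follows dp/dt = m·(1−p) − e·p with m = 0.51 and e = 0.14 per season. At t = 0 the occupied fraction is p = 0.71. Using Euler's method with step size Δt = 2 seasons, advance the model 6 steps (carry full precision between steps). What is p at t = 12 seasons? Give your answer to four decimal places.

0.7846

Update rule: p ← p + [m·(1−p) − e·p]·Δt with Δt = 2.
p: 0.71000 → 0.80700  (Δp = +0.09700)
p: 0.80700 → 0.77790  (Δp = -0.02910)
p: 0.77790 → 0.78663  (Δp = +0.00873)
p: 0.78663 → 0.78401  (Δp = -0.00262)
p: 0.78401 → 0.78480  (Δp = +0.00079)
p: 0.78480 → 0.78456  (Δp = -0.00024)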